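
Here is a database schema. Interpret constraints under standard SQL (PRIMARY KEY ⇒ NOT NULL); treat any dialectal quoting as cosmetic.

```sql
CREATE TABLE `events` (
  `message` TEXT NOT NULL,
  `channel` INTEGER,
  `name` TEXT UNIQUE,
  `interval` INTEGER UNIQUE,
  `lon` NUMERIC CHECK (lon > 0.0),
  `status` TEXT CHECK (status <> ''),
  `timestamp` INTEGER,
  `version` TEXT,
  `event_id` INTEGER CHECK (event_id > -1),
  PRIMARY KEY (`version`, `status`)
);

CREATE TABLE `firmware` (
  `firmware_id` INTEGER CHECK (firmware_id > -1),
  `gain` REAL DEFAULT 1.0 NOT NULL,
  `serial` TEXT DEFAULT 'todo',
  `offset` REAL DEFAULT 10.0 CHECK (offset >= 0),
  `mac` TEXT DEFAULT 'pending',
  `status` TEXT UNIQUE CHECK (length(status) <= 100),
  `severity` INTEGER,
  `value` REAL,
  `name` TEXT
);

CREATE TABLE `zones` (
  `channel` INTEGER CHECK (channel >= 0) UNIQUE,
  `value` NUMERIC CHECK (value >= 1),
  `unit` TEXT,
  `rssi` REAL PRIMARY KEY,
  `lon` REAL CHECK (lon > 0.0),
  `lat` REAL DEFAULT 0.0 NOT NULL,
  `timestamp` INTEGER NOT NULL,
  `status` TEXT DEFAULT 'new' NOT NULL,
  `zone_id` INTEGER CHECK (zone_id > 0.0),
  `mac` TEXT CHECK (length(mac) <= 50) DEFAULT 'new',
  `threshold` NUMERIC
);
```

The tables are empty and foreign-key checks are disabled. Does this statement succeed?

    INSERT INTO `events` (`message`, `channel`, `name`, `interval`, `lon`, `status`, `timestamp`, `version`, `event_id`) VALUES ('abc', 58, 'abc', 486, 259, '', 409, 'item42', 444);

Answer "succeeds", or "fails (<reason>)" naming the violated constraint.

The value '' for status violates CHECK (status <> '').

fails (CHECK on status)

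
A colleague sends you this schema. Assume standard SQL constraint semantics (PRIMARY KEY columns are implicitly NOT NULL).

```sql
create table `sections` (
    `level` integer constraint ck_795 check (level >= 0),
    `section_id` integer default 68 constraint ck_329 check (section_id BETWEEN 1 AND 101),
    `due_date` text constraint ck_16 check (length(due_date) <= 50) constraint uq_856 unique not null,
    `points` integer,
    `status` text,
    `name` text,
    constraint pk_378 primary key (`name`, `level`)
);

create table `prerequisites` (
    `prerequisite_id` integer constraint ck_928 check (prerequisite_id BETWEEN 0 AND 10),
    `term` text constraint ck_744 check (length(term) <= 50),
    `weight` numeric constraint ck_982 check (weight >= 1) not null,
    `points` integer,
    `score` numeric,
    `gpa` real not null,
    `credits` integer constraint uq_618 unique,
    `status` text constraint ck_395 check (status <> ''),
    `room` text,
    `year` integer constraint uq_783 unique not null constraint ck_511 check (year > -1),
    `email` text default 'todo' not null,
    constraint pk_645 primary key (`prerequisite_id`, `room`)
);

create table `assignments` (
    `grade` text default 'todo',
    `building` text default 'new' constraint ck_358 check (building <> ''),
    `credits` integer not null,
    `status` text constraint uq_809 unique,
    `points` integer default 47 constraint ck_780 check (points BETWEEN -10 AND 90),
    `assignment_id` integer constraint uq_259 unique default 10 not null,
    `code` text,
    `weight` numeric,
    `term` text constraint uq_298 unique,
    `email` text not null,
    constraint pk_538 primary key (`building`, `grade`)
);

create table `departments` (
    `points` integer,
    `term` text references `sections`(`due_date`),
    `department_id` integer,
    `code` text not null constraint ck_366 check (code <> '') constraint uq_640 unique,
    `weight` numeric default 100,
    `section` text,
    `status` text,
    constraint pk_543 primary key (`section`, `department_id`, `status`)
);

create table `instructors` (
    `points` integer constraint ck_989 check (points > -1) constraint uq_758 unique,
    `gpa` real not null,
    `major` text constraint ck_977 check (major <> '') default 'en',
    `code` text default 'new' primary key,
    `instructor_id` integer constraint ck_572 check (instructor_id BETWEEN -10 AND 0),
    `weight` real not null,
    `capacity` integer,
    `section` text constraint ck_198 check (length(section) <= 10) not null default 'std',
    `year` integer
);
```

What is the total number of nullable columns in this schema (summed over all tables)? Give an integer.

21

sections: 3 nullable (section_id, points, status — PK (name, level) and explicit NOT NULL columns excluded).
prerequisites: 5 nullable (term, points, score, credits, status — PK (prerequisite_id, room) and explicit NOT NULL columns excluded).
assignments: 5 nullable (status, points, code, weight, term — PK (building, grade) and explicit NOT NULL columns excluded).
departments: 3 nullable (points, term, weight — PK (section, department_id, status) and explicit NOT NULL columns excluded).
instructors: 5 nullable (points, major, instructor_id, capacity, year — PK (code) and explicit NOT NULL columns excluded).
Total: 3 + 5 + 5 + 3 + 5 = 21.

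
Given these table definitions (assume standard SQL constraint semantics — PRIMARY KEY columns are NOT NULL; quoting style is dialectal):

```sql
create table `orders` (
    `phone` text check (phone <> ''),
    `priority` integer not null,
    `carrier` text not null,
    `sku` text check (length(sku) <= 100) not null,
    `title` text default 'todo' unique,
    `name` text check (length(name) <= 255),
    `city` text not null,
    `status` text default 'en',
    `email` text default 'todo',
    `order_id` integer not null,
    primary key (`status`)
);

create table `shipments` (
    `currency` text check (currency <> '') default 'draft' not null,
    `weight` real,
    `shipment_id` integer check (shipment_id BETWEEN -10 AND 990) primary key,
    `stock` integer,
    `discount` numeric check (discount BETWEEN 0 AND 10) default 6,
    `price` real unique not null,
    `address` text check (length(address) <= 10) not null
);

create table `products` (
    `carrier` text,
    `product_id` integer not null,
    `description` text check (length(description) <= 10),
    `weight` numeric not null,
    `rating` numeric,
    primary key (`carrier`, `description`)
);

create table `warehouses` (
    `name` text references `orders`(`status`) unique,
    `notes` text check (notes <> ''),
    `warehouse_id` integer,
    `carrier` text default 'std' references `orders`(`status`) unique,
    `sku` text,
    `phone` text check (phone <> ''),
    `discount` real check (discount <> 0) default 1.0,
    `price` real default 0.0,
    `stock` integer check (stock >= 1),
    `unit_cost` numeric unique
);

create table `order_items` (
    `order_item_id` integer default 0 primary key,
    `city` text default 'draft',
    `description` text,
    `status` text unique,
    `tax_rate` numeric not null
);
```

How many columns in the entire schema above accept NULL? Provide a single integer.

21

orders: 4 nullable (phone, title, name, email — PK (status) and explicit NOT NULL columns excluded).
shipments: 3 nullable (weight, stock, discount — PK (shipment_id) and explicit NOT NULL columns excluded).
products: 1 nullable (rating — PK (carrier, description) and explicit NOT NULL columns excluded).
warehouses: 10 nullable (name, notes, warehouse_id, carrier, sku, phone, discount, price, stock, unit_cost — PK none and explicit NOT NULL columns excluded).
order_items: 3 nullable (city, description, status — PK (order_item_id) and explicit NOT NULL columns excluded).
Total: 4 + 3 + 1 + 10 + 3 = 21.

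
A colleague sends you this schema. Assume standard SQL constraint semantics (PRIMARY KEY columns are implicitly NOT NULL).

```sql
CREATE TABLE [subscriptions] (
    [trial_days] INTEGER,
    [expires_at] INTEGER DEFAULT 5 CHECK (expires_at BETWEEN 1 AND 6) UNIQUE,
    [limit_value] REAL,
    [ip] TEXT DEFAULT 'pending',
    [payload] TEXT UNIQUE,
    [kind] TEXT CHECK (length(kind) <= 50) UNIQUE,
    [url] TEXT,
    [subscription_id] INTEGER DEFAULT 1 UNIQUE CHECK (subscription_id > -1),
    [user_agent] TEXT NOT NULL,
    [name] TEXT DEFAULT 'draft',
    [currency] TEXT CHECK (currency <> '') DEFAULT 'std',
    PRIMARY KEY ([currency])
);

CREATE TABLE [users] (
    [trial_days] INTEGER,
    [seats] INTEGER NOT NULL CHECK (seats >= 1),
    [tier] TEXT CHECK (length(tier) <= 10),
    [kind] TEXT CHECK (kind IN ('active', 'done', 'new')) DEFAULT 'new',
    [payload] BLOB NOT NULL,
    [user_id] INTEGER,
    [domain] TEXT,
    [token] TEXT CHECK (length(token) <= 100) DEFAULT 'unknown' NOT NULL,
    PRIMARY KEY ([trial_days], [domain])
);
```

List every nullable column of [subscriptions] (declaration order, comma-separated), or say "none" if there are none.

trial_days, expires_at, limit_value, ip, payload, kind, url, subscription_id, name

- trial_days: no NOT NULL constraint applies → nullable.
- expires_at: CHECK does not forbid NULL (a CHECK constraint passes when its expression is NULL) → nullable.
- limit_value: no NOT NULL constraint applies → nullable.
- ip: DEFAULT only fills an omitted column; an explicit NULL is still allowed → nullable.
- payload: UNIQUE does not imply NOT NULL → nullable.
- kind: CHECK does not forbid NULL (a CHECK constraint passes when its expression is NULL) → nullable.
- url: no NOT NULL constraint applies → nullable.
- subscription_id: CHECK does not forbid NULL (a CHECK constraint passes when its expression is NULL) → nullable.
- user_agent: declared NOT NULL → not nullable.
- name: DEFAULT only fills an omitted column; an explicit NULL is still allowed → nullable.
- currency: part of the PRIMARY KEY, which implies NOT NULL → not nullable.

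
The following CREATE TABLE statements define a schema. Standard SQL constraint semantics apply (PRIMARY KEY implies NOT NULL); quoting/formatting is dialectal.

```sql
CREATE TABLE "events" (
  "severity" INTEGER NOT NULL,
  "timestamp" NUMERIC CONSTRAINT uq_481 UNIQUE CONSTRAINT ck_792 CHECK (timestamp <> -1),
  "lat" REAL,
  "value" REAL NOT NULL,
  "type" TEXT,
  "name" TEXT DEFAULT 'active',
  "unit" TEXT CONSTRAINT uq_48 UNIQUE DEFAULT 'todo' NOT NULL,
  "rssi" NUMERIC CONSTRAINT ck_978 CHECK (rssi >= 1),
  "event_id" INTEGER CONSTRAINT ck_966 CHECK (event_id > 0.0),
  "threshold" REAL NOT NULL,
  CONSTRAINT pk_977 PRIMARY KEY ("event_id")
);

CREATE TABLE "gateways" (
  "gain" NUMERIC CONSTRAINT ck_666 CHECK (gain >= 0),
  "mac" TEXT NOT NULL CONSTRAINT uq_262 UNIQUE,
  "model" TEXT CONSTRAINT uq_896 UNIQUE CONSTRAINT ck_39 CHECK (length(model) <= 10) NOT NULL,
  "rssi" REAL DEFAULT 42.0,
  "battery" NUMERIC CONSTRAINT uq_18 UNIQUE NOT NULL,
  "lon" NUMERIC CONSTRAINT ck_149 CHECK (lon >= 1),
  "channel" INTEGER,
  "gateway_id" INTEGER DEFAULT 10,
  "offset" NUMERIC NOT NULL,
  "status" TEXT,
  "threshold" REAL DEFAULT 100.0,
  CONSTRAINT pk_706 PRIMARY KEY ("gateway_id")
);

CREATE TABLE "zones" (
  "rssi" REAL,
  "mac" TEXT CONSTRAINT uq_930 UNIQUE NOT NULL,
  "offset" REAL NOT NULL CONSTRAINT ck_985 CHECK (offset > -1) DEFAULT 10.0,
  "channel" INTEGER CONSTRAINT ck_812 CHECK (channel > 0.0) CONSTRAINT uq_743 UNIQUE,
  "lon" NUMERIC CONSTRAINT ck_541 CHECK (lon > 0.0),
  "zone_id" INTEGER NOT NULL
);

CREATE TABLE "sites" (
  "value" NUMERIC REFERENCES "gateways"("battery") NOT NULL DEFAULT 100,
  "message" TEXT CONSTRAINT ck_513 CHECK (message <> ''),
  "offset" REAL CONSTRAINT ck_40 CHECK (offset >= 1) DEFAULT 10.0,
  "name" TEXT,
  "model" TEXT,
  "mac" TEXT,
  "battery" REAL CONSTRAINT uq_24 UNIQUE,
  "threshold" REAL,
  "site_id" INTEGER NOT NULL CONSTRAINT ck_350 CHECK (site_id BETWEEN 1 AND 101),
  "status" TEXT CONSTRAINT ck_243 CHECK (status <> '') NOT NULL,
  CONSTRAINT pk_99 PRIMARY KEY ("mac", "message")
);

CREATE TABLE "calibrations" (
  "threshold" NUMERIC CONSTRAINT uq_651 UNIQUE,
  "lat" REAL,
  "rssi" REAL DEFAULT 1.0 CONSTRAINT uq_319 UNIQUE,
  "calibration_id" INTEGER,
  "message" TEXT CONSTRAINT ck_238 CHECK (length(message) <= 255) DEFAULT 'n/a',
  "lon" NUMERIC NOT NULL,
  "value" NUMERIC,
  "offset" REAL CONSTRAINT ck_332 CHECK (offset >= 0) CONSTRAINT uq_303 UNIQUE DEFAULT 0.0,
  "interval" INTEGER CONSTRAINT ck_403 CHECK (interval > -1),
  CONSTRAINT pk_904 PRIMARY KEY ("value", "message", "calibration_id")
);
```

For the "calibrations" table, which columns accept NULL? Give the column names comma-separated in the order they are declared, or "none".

threshold, lat, rssi, offset, interval

- threshold: UNIQUE does not imply NOT NULL → nullable.
- lat: no NOT NULL constraint applies → nullable.
- rssi: UNIQUE does not imply NOT NULL → nullable.
- calibration_id: part of the PRIMARY KEY, which implies NOT NULL → not nullable.
- message: part of the PRIMARY KEY, which implies NOT NULL → not nullable.
- lon: declared NOT NULL → not nullable.
- value: part of the PRIMARY KEY, which implies NOT NULL → not nullable.
- offset: CHECK does not forbid NULL (a CHECK constraint passes when its expression is NULL) → nullable.
- interval: CHECK does not forbid NULL (a CHECK constraint passes when its expression is NULL) → nullable.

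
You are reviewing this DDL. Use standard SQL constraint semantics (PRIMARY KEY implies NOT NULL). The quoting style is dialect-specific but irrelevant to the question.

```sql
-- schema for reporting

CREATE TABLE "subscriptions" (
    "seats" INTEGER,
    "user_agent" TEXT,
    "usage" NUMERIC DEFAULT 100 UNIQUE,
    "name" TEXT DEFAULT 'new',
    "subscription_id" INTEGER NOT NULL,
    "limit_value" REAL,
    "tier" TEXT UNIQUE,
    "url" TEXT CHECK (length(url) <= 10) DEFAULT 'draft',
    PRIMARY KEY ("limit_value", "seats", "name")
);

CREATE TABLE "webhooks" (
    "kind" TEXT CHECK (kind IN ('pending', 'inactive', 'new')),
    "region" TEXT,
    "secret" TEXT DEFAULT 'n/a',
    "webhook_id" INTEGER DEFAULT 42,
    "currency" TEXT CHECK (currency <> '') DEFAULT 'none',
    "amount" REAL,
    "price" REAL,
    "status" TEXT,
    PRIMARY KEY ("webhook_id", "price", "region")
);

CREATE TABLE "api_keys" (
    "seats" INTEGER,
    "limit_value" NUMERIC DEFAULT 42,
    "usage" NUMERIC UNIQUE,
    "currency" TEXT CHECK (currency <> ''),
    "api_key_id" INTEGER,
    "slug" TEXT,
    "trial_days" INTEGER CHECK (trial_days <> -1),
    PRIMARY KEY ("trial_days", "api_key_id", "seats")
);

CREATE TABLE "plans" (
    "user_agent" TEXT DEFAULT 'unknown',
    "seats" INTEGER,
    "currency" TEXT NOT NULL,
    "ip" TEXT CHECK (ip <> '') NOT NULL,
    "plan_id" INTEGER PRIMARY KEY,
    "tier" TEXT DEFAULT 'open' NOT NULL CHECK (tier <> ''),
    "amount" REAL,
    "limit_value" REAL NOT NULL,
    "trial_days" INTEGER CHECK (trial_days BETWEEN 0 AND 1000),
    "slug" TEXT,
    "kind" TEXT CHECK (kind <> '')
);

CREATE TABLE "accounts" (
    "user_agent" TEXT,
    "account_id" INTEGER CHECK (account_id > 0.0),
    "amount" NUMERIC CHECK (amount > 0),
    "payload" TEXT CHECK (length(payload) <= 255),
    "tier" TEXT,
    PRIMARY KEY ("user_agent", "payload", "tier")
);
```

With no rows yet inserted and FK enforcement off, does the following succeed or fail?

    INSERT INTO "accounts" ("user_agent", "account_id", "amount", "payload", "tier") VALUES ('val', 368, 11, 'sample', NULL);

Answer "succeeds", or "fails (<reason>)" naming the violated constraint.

fails (NOT NULL on tier)

tier is explicitly set to NULL, but tier is part of the PRIMARY KEY (implied NOT NULL).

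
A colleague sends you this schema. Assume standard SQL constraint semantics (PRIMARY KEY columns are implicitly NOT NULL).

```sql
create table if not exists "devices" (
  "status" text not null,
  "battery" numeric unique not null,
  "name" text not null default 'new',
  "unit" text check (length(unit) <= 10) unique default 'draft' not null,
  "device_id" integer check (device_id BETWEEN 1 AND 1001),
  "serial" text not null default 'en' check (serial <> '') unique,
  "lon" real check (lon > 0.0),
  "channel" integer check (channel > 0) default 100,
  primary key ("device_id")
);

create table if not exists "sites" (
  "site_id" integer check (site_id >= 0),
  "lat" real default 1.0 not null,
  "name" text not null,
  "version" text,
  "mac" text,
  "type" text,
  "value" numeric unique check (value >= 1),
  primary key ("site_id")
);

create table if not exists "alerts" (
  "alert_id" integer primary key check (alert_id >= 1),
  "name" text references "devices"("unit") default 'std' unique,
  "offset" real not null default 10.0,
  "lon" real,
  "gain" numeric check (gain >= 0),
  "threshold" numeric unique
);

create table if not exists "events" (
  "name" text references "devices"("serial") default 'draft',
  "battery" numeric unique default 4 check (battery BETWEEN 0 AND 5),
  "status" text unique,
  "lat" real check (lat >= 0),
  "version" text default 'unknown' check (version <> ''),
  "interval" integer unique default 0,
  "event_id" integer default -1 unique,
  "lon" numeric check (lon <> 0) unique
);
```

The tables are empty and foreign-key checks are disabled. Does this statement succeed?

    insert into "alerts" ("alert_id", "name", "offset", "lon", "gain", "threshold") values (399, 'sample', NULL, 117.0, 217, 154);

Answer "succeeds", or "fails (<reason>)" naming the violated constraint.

offset is explicitly set to NULL, but offset is declared NOT NULL.

fails (NOT NULL on offset)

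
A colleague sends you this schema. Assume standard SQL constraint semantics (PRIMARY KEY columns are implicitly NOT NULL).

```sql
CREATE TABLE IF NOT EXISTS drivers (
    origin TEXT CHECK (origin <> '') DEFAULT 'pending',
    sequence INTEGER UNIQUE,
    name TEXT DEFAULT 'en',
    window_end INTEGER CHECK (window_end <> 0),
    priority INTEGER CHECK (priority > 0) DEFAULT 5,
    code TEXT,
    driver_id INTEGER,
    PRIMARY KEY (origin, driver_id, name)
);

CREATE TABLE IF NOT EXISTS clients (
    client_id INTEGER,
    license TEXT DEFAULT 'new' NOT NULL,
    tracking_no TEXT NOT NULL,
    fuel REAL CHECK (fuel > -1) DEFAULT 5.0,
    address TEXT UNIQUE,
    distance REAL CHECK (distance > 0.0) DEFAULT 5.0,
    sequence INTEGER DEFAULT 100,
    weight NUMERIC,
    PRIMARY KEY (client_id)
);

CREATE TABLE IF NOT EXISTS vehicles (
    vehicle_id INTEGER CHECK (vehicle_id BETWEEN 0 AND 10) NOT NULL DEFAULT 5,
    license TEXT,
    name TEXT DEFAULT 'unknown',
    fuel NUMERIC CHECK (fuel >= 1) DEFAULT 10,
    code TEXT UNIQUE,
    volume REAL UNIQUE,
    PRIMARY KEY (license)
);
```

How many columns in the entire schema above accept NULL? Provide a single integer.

13

drivers: 4 nullable (sequence, window_end, priority, code — PK (origin, driver_id, name) and explicit NOT NULL columns excluded).
clients: 5 nullable (fuel, address, distance, sequence, weight — PK (client_id) and explicit NOT NULL columns excluded).
vehicles: 4 nullable (name, fuel, code, volume — PK (license) and explicit NOT NULL columns excluded).
Total: 4 + 5 + 4 = 13.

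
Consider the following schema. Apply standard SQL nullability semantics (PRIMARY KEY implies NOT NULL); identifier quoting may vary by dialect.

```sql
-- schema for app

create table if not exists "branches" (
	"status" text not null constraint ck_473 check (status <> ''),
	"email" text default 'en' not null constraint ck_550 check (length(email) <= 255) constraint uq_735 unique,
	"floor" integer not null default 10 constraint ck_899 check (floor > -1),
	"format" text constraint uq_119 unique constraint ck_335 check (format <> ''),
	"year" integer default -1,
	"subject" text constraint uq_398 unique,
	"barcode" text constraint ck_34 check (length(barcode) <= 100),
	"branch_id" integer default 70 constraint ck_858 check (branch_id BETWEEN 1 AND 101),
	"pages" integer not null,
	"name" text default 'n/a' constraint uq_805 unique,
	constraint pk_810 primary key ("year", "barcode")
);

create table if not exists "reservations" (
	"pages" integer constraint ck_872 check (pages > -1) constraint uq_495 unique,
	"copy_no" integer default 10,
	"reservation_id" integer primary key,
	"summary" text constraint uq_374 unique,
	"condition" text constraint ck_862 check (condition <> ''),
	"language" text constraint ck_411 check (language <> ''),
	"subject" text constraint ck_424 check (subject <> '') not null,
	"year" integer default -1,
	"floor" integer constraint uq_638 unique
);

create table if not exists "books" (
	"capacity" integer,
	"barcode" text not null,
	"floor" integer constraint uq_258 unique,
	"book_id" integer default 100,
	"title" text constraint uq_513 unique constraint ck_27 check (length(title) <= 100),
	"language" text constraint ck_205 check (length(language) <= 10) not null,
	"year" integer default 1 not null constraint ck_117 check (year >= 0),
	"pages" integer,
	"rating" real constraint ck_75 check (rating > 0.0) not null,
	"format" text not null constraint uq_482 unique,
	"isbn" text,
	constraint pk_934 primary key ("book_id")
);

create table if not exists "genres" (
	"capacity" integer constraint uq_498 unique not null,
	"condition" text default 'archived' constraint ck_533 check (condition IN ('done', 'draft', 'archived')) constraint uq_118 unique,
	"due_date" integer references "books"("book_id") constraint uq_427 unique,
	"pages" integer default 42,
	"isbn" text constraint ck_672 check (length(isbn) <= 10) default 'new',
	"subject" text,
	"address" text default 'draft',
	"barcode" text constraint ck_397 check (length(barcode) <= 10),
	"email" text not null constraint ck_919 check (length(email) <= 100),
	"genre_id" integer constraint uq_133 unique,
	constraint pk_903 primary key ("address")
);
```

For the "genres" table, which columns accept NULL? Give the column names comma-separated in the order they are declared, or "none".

condition, due_date, pages, isbn, subject, barcode, genre_id

- capacity: declared NOT NULL → not nullable.
- condition: CHECK does not forbid NULL (a CHECK constraint passes when its expression is NULL) → nullable.
- due_date: a foreign key column may be NULL unless separately constrained → nullable.
- pages: DEFAULT only fills an omitted column; an explicit NULL is still allowed → nullable.
- isbn: CHECK does not forbid NULL (a CHECK constraint passes when its expression is NULL) → nullable.
- subject: no NOT NULL constraint applies → nullable.
- address: part of the PRIMARY KEY, which implies NOT NULL → not nullable.
- barcode: CHECK does not forbid NULL (a CHECK constraint passes when its expression is NULL) → nullable.
- email: declared NOT NULL → not nullable.
- genre_id: UNIQUE does not imply NOT NULL → nullable.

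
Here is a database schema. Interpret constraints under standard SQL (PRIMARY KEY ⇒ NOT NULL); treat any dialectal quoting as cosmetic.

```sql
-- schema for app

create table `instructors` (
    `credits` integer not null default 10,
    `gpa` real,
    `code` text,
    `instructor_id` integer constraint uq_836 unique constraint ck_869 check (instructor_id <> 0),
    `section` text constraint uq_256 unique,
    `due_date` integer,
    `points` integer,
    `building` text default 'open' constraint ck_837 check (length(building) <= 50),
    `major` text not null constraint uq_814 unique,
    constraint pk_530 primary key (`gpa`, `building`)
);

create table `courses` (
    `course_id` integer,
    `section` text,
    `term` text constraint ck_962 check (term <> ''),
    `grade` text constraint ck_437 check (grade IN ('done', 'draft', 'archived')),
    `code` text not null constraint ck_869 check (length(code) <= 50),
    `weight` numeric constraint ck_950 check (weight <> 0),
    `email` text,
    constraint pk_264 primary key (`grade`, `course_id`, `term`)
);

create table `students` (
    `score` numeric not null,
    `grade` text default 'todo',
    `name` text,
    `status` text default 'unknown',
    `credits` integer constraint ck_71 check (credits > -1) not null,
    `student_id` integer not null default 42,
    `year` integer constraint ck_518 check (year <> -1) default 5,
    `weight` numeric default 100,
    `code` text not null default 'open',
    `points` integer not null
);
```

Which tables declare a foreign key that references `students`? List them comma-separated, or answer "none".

No REFERENCES clause anywhere in the schema names students.

none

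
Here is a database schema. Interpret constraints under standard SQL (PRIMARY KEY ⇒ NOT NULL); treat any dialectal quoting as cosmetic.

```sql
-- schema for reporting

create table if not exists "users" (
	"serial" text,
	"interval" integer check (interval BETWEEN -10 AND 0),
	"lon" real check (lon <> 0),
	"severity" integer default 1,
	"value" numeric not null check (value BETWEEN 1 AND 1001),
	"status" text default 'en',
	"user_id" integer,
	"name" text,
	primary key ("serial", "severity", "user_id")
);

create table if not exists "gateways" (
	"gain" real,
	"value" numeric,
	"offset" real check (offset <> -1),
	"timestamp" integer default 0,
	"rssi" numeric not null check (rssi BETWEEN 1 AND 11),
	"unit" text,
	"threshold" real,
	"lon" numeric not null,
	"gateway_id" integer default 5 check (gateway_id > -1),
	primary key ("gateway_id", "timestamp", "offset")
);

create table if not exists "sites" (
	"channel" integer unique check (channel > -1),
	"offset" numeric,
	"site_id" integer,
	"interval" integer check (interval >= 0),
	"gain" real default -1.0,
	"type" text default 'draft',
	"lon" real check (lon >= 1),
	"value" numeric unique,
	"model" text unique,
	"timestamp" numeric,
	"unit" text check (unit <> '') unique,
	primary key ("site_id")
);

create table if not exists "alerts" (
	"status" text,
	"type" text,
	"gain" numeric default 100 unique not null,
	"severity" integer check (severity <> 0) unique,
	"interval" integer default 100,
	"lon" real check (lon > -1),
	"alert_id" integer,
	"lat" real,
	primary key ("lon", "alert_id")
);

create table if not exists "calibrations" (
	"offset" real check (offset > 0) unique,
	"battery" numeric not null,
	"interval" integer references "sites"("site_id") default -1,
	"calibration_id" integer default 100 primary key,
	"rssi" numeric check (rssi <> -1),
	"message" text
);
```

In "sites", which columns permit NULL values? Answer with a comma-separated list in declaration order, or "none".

- channel: CHECK does not forbid NULL (a CHECK constraint passes when its expression is NULL) → nullable.
- offset: no NOT NULL constraint applies → nullable.
- site_id: part of the PRIMARY KEY, which implies NOT NULL → not nullable.
- interval: CHECK does not forbid NULL (a CHECK constraint passes when its expression is NULL) → nullable.
- gain: DEFAULT only fills an omitted column; an explicit NULL is still allowed → nullable.
- type: DEFAULT only fills an omitted column; an explicit NULL is still allowed → nullable.
- lon: CHECK does not forbid NULL (a CHECK constraint passes when its expression is NULL) → nullable.
- value: UNIQUE does not imply NOT NULL → nullable.
- model: UNIQUE does not imply NOT NULL → nullable.
- timestamp: no NOT NULL constraint applies → nullable.
- unit: CHECK does not forbid NULL (a CHECK constraint passes when its expression is NULL) → nullable.

channel, offset, interval, gain, type, lon, value, model, timestamp, unit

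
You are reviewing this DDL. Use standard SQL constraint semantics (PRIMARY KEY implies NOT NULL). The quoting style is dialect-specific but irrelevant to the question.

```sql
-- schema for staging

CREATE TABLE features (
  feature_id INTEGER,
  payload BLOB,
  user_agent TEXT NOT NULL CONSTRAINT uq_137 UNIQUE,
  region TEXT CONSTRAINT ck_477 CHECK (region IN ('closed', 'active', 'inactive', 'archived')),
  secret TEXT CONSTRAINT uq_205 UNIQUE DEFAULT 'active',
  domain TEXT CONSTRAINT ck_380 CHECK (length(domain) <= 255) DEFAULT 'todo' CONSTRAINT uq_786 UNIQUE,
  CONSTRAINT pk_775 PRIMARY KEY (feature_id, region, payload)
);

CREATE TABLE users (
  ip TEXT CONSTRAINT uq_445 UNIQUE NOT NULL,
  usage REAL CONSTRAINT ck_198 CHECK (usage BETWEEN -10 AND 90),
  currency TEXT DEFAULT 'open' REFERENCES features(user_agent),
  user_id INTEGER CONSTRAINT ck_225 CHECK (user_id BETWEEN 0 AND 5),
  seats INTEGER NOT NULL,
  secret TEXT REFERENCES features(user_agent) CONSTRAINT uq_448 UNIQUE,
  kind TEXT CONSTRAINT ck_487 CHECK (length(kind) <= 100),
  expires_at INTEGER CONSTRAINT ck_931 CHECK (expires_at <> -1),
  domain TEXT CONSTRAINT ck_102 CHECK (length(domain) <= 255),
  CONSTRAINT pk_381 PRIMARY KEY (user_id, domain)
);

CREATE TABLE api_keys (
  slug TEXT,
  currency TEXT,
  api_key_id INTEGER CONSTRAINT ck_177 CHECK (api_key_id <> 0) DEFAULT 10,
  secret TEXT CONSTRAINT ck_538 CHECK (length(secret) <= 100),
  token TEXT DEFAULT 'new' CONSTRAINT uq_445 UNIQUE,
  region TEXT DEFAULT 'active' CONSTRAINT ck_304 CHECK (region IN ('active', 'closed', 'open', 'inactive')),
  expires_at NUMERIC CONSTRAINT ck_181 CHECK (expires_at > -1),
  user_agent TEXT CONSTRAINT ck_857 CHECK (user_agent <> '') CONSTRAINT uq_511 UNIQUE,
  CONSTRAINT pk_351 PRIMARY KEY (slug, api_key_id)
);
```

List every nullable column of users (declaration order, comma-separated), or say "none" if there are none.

- ip: declared NOT NULL → not nullable.
- usage: CHECK does not forbid NULL (a CHECK constraint passes when its expression is NULL) → nullable.
- currency: a foreign key column may be NULL unless separately constrained → nullable.
- user_id: part of the PRIMARY KEY, which implies NOT NULL → not nullable.
- seats: declared NOT NULL → not nullable.
- secret: a foreign key column may be NULL unless separately constrained → nullable.
- kind: CHECK does not forbid NULL (a CHECK constraint passes when its expression is NULL) → nullable.
- expires_at: CHECK does not forbid NULL (a CHECK constraint passes when its expression is NULL) → nullable.
- domain: part of the PRIMARY KEY, which implies NOT NULL → not nullable.

usage, currency, secret, kind, expires_at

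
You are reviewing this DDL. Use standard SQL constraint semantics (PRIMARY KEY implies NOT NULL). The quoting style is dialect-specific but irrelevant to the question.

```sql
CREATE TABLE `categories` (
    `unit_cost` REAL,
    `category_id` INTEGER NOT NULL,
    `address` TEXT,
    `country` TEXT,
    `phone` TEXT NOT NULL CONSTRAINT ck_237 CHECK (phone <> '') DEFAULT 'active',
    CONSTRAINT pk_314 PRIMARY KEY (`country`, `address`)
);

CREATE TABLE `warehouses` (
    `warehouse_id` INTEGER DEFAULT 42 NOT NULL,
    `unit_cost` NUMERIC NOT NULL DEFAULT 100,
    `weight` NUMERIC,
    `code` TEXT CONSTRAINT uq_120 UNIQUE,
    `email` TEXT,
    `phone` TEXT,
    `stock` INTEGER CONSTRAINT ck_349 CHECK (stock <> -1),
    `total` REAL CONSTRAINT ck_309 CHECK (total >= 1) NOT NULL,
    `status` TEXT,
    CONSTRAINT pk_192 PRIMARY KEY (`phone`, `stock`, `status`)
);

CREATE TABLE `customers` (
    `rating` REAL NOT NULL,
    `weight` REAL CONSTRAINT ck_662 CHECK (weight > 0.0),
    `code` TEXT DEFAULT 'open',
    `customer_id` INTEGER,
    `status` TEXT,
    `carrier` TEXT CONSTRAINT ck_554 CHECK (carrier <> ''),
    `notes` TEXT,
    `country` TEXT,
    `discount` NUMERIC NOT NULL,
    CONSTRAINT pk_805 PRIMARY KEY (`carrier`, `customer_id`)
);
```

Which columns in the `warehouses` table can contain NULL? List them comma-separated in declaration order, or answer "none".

- warehouse_id: declared NOT NULL → not nullable.
- unit_cost: declared NOT NULL → not nullable.
- weight: no NOT NULL constraint applies → nullable.
- code: UNIQUE does not imply NOT NULL → nullable.
- email: no NOT NULL constraint applies → nullable.
- phone: part of the PRIMARY KEY, which implies NOT NULL → not nullable.
- stock: part of the PRIMARY KEY, which implies NOT NULL → not nullable.
- total: declared NOT NULL → not nullable.
- status: part of the PRIMARY KEY, which implies NOT NULL → not nullable.

weight, code, email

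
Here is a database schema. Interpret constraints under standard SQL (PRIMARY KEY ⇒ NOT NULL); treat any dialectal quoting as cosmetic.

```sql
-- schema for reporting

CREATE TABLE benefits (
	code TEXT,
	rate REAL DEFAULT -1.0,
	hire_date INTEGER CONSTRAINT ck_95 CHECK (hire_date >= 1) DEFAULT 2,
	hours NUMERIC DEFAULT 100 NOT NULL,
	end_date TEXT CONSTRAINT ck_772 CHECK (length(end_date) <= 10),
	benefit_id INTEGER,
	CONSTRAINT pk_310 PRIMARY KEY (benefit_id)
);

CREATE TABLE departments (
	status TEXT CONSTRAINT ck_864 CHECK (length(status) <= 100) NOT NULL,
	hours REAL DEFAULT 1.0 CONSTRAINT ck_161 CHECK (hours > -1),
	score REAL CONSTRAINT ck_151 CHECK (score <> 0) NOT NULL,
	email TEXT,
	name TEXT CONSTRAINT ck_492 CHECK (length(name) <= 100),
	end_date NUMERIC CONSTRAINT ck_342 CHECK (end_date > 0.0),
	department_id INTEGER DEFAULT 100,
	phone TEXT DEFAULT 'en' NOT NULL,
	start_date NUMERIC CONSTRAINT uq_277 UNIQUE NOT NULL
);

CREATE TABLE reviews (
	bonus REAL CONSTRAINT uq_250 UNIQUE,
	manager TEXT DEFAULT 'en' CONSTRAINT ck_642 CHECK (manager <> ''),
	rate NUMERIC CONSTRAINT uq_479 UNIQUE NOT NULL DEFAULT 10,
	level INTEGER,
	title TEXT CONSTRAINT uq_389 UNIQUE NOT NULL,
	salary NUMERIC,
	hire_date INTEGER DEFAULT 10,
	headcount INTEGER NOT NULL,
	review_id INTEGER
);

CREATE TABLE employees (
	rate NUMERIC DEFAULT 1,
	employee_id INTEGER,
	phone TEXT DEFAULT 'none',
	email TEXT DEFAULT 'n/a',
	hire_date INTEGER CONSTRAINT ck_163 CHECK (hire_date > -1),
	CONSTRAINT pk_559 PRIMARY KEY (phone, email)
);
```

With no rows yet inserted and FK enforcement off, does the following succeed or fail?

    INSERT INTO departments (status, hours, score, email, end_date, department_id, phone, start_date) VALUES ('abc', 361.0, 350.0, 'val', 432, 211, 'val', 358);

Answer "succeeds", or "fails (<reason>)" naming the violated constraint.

succeeds

NOT NULL columns: phone is supplied; score is supplied; start_date is supplied; status is supplied.
CHECK constraints: 'abc' satisfies (length(status) <= 100); 361.0 satisfies (hours > -1); 350.0 satisfies (score <> 0); 432 satisfies (end_date > 0.0).
No constraint is violated.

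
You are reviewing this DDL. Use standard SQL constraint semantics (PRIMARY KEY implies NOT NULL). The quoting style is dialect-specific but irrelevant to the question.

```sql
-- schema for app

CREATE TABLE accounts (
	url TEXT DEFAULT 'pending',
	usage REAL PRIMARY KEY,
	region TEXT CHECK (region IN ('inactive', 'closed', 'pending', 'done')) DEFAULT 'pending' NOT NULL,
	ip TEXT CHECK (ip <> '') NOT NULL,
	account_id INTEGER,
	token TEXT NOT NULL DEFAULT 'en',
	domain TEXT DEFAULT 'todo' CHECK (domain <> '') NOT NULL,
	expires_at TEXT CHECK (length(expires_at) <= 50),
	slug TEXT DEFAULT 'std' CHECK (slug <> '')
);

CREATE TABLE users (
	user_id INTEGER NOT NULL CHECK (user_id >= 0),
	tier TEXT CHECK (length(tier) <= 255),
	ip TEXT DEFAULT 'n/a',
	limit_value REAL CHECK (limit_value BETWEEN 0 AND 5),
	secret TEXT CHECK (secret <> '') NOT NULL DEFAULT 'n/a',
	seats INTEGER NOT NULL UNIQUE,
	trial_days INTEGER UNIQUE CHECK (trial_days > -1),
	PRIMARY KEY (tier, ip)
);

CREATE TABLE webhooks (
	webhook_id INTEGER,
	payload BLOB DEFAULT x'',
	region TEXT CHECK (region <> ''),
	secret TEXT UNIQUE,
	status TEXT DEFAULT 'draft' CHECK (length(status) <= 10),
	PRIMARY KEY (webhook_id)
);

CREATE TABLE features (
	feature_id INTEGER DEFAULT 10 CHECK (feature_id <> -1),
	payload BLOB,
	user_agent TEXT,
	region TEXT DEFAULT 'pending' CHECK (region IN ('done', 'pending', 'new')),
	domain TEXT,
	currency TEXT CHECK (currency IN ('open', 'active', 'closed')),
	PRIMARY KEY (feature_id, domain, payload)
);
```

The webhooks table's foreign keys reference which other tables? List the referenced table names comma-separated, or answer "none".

No column in webhooks has a REFERENCES clause.

none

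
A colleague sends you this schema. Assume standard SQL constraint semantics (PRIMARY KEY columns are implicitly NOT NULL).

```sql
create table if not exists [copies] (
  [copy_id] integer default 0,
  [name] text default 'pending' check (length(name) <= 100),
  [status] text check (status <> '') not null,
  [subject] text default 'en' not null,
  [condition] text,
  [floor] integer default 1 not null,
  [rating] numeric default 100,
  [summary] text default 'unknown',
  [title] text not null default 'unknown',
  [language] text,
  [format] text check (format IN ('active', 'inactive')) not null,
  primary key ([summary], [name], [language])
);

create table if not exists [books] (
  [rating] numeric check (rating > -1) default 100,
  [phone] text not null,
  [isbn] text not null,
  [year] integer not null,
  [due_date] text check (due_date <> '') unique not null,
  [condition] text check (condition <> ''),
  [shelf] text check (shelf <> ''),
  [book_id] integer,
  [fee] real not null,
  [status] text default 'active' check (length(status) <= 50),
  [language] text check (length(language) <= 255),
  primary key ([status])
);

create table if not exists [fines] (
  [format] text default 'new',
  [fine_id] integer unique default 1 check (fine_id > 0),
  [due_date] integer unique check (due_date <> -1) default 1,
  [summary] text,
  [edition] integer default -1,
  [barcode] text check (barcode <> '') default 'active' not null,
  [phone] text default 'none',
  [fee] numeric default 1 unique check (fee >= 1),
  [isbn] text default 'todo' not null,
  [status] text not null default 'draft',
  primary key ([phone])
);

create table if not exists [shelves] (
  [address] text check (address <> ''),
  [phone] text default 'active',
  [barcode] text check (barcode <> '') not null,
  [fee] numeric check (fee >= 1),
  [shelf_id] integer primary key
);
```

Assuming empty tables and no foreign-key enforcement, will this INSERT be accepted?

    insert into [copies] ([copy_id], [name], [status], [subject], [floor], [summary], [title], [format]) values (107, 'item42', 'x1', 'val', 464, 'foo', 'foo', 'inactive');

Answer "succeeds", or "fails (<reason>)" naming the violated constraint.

language is omitted from the column list and has no DEFAULT, so it would receive NULL.
But language is part of the PRIMARY KEY (implied NOT NULL).

fails (NOT NULL on language)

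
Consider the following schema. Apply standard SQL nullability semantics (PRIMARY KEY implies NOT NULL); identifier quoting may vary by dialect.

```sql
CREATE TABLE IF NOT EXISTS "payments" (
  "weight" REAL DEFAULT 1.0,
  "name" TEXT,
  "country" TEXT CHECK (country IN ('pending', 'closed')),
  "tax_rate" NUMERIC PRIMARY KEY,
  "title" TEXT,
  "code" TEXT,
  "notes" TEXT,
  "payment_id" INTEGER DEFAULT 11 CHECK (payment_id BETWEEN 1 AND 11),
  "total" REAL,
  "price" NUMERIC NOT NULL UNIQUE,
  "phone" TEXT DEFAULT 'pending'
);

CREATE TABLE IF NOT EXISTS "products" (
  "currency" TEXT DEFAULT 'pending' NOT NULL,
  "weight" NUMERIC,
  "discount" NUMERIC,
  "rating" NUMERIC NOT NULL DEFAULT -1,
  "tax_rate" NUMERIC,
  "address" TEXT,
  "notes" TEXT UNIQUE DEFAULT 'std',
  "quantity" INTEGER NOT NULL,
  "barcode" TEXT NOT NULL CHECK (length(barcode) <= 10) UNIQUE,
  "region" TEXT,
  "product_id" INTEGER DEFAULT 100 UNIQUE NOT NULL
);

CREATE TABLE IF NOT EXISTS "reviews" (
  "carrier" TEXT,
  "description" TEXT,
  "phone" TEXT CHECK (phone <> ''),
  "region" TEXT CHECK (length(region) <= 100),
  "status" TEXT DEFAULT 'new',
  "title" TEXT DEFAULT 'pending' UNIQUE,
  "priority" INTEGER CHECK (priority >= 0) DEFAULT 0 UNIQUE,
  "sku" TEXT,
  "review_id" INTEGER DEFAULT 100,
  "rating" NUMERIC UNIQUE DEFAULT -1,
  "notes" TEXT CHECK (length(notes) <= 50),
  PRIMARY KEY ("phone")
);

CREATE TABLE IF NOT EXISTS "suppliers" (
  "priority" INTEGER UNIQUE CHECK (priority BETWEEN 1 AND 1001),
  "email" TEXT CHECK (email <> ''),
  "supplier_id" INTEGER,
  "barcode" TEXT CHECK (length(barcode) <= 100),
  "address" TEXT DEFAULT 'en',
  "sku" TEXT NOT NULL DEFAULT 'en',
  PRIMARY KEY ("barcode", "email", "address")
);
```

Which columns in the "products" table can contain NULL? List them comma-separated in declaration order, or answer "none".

- currency: declared NOT NULL → not nullable.
- weight: no NOT NULL constraint applies → nullable.
- discount: no NOT NULL constraint applies → nullable.
- rating: declared NOT NULL → not nullable.
- tax_rate: no NOT NULL constraint applies → nullable.
- address: no NOT NULL constraint applies → nullable.
- notes: UNIQUE does not imply NOT NULL → nullable.
- quantity: declared NOT NULL → not nullable.
- barcode: declared NOT NULL → not nullable.
- region: no NOT NULL constraint applies → nullable.
- product_id: declared NOT NULL → not nullable.

weight, discount, tax_rate, address, notes, region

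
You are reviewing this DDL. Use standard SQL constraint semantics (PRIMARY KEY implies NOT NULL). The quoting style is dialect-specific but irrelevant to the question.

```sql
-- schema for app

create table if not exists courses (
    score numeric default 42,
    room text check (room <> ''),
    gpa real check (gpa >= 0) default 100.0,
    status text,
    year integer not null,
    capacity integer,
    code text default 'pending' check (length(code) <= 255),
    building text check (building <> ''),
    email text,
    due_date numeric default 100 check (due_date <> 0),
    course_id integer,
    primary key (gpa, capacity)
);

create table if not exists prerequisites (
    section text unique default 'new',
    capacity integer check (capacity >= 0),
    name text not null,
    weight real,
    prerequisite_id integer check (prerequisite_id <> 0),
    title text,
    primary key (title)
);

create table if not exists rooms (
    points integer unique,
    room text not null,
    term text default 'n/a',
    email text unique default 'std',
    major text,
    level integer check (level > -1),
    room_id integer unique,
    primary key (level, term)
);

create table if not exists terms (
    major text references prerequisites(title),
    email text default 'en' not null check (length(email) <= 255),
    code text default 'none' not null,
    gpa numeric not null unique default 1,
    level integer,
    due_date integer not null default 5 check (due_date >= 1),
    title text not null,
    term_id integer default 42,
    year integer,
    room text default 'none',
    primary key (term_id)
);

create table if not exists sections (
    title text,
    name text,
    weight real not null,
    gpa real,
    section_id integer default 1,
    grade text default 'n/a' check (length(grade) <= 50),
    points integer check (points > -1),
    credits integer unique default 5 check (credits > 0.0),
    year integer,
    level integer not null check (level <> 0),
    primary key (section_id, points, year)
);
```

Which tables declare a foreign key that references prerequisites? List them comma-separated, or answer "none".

- terms.major references prerequisites(title).

terms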